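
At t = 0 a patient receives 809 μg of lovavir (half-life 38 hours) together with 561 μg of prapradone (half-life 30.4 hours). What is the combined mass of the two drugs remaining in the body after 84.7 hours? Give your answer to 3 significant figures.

254 μg

lovavir: 809 × (1/2)^(84.7/38) = 809 × (1/2)^2.2289 ≈ 172.57 μg.
prapradone: 561 × (1/2)^(84.7/30.4) = 561 × (1/2)^2.7862 ≈ 81.328 μg.
Total = 172.57 + 81.328 ≈ 253.9 μg.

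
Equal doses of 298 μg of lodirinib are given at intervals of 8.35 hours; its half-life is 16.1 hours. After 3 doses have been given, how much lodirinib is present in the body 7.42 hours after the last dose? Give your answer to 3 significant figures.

The 3 doses were given 24.12, 15.77, 7.42 hours ago.
Total = 298·(1/2)^(24.12/16.1) + 298·(1/2)^(15.77/16.1) + 298·(1/2)^(7.42/16.1)
      = 105.5 + 151.13 + 216.51 ≈ 473.14 μg.

473 μg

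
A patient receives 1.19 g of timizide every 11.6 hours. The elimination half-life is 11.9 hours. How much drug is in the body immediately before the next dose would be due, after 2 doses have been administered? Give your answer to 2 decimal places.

The 2 doses were given 23.2, 11.6 hours ago.
Total = 1.19·(1/2)^(23.2/11.9) + 1.19·(1/2)^(11.6/11.9)
      = 0.30808 + 0.60549 ≈ 0.91357 g.

0.91 g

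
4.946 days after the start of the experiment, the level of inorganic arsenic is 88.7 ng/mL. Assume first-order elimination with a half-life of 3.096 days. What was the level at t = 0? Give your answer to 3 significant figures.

268 ng/mL

Number of half-lives elapsed: n = 4.946/3.096 ≈ 1.5975.
A₀ = A × 2^n = 88.7 × 2^1.5975 = 88.7 × 3.0263 ≈ 268.43 ng/mL.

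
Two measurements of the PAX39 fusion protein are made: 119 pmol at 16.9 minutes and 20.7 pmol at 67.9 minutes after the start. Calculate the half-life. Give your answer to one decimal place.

20.2 minutes

Over Δt = 67.9 − 16.9 = 51 minutes, the level fell by a factor of 119/20.7 ≈ 5.7488.
n = log₂(5.7488) ≈ 2.5233 half-lives, so t½ = 51/2.5233 ≈ 20.212 minutes.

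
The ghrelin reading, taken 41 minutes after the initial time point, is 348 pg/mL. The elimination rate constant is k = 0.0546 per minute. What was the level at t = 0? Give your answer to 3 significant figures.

t½ = ln 2 / k = 0.69315 / 0.0546 ≈ 12.695 minutes.
Number of half-lives elapsed: n = 41/12.695 ≈ 3.2296.
A₀ = A × 2^n = 348 × 2^3.2296 = 348 × 9.3802 ≈ 3264.3 pg/mL.

3260 pg/mL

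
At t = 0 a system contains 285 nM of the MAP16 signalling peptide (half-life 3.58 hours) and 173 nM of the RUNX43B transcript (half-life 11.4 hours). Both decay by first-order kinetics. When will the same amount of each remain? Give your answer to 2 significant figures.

3.8 hours

Set 285·(1/2)^(t/3.58) = 173·(1/2)^(t/11.4).
Taking log₂: log₂(285/173) = t·(1/3.58 − 1/11.4).
log₂(1.6474) = 0.72019; 1/3.58 − 1/11.4 = 0.19161.
t = 0.72019 / 0.19161 ≈ 3.7586 hours.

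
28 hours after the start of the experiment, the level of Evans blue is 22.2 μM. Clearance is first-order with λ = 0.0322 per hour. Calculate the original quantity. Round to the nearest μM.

t½ = ln 2 / λ = 0.69315 / 0.0322 ≈ 21.526 hours.
Number of half-lives elapsed: n = 28/21.526 ≈ 1.3007.
A₀ = A × 2^n = 22.2 × 2^1.3007 = 22.2 × 2.4635 ≈ 54.691 μM.

55 μM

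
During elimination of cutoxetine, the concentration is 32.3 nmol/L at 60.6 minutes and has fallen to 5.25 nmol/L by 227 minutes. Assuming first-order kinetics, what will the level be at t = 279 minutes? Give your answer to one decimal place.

Over Δt = 227 − 60.6 = 166.4 minutes, the level fell by a factor of 32.3/5.25 ≈ 6.1524.
n = log₂(6.1524) ≈ 2.6211 half-lives, so t½ = 166.4/2.6211 ≈ 63.484 minutes.
From t = 227 to t = 279: 5.25 × (1/2)^((279−227)/63.484) ≈ 2.9757 nmol/L.

3.0 nmol/L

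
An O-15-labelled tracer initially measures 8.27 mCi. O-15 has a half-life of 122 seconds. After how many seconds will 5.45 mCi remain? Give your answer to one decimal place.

Fraction remaining = 5.45/8.27 ≈ 0.65901.
n = log₂(8.27/5.45) = ln(1.5174)/ln 2 ≈ 0.60163 half-lives.
t = n × t½ = 0.60163 × 122 ≈ 73.399 seconds.

73.4 seconds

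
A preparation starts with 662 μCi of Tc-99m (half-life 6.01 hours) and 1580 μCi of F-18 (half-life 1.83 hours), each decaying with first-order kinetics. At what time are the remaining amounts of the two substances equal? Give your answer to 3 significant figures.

3.30 hours

Set 662·(1/2)^(t/6.01) = 1580·(1/2)^(t/1.83).
Taking log₂: log₂(662/1580) = t·(1/6.01 − 1/1.83).
log₂(0.41899) = -1.255; 1/6.01 − 1/1.83 = -0.38006.
t = -1.255 / -0.38006 ≈ 3.3022 hours.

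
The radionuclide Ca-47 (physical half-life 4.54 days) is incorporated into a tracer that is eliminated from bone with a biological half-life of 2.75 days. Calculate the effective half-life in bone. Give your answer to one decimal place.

1.7 days

1/t_eff = 1/t_phys + 1/t_biol = 1/4.54 + 1/2.75 = 0.5839 per day.
t_eff = 4.54 × 2.75 / (4.54 + 2.75) ≈ 1.7126 days.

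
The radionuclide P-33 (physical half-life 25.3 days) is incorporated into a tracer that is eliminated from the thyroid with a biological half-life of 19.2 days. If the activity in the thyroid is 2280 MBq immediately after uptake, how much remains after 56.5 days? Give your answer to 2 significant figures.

1/t_eff = 1/t_phys + 1/t_biol = 1/25.3 + 1/19.2 = 0.091609 per day.
t_eff = 25.3 × 19.2 / (25.3 + 19.2) ≈ 10.916 days.
Remaining = 2280 × (1/2)^(56.5/10.916) = 2280 × (1/2)^5.1759 ≈ 63.071 MBq.

63 MBq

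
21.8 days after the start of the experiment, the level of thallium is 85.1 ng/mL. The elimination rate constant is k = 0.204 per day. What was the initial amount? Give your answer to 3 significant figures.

t½ = ln 2 / k = 0.69315 / 0.204 ≈ 3.3978 days.
Number of half-lives elapsed: n = 21.8/3.3978 ≈ 6.416.
A₀ = A × 2^n = 85.1 × 2^6.416 = 85.1 × 85.388 ≈ 7266.5 ng/mL.

7270 ng/mL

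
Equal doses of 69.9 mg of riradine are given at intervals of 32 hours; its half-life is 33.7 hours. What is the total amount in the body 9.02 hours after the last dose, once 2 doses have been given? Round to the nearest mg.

88 mg

The 2 doses were given 41.02, 9.02 hours ago.
Total = 69.9·(1/2)^(41.02/33.7) + 69.9·(1/2)^(9.02/33.7)
      = 30.065 + 58.064 ≈ 88.129 mg.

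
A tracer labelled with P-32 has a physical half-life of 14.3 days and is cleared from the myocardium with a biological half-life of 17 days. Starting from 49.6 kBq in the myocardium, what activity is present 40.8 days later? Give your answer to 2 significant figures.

1.3 kBq

1/t_eff = 1/t_phys + 1/t_biol = 1/14.3 + 1/17 = 0.12875 per day.
t_eff = 14.3 × 17 / (14.3 + 17) ≈ 7.7668 days.
Remaining = 49.6 × (1/2)^(40.8/7.7668) = 49.6 × (1/2)^5.2531 ≈ 1.3005 kBq.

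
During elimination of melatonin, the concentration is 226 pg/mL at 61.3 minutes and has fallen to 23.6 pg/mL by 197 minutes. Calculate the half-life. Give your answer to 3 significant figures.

41.6 minutes

Over Δt = 197 − 61.3 = 135.7 minutes, the level fell by a factor of 226/23.6 ≈ 9.5763.
n = log₂(9.5763) ≈ 3.2595 half-lives, so t½ = 135.7/3.2595 ≈ 41.633 minutes.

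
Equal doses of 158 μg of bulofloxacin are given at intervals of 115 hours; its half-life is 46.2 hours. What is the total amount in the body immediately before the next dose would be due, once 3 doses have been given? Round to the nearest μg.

The 3 doses were given 345, 230, 115 hours ago.
Total = 158·(1/2)^(345/46.2) + 158·(1/2)^(230/46.2) + 158·(1/2)^(115/46.2)
      = 0.8927 + 5.0121 + 28.141 ≈ 34.046 μg.

34 μg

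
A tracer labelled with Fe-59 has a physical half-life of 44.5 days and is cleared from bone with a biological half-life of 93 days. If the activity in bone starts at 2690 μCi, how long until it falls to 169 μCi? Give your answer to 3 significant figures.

120 days

1/t_eff = 1/t_phys + 1/t_biol = 1/44.5 + 1/93 = 0.033225 per day.
t_eff = 44.5 × 93 / (44.5 + 93) ≈ 30.098 days.
n = log₂(2690/169) ≈ 3.9925; t = 3.9925 × 30.098 ≈ 120.17 days.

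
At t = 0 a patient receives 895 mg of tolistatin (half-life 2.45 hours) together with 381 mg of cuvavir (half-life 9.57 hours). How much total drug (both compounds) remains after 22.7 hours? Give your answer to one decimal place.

tolistatin: 895 × (1/2)^(22.7/2.45) = 895 × (1/2)^9.2653 ≈ 1.4544 mg.
cuvavir: 381 × (1/2)^(22.7/9.57) = 381 × (1/2)^2.372 ≈ 73.601 mg.
Total = 1.4544 + 73.601 ≈ 75.055 mg.

75.1 mg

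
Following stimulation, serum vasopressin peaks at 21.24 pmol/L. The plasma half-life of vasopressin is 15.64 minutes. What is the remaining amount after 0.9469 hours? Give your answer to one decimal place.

Convert the elapsed time: 0.9469 hours = 56.814 minutes.
Number of half-lives: n = 56.814/15.64 ≈ 3.6326.
Remaining = 21.24 × (1/2)^3.6326 = 21.24 × 0.080626 ≈ 1.7125 pmol/L.

1.7 pmol/L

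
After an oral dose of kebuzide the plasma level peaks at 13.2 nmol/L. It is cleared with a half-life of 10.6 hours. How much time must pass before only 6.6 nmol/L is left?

6.6/13.2 = 1/2, so 1 half-life has elapsed.
t = 1 × 10.6 = 10.6 hours.

10.6 hours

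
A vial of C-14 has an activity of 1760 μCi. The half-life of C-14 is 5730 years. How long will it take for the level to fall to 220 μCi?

17190 years

220/1760 = 1/8, so 3 half-lives have elapsed.
t = 3 × 5730 = 17190 years.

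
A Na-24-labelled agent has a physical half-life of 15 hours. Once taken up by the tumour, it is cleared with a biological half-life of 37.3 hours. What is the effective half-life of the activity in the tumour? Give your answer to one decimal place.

10.7 hours

1/t_eff = 1/t_phys + 1/t_biol = 1/15 + 1/37.3 = 0.093476 per hour.
t_eff = 15 × 37.3 / (15 + 37.3) ≈ 10.698 hours.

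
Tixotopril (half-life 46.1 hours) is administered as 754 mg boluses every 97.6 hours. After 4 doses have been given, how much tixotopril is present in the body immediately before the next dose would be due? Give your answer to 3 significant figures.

225 mg

The 4 doses were given 390.4, 292.8, 195.2, 97.6 hours ago.
Total = 754·(1/2)^(390.4/46.1) + 754·(1/2)^(292.8/46.1) + 754·(1/2)^(195.2/46.1) + 754·(1/2)^(97.6/46.1)
      = 2.1286 + 9.2344 + 40.062 + 173.8 ≈ 225.22 mg.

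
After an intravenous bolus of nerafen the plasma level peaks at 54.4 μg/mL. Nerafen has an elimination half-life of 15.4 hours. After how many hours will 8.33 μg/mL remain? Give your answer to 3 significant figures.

Fraction remaining = 8.33/54.4 ≈ 0.15313.
n = log₂(54.4/8.33) = ln(6.5306)/ln 2 ≈ 2.7072 half-lives.
t = n × t½ = 2.7072 × 15.4 ≈ 41.691 hours.

41.7 hours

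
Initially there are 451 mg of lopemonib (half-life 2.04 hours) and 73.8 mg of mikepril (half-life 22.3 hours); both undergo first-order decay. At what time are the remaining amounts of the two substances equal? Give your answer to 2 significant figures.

Set 451·(1/2)^(t/2.04) = 73.8·(1/2)^(t/22.3).
Taking log₂: log₂(451/73.8) = t·(1/2.04 − 1/22.3).
log₂(6.1111) = 2.6114; 1/2.04 − 1/22.3 = 0.44535.
t = 2.6114 / 0.44535 ≈ 5.8637 hours.

5.9 hours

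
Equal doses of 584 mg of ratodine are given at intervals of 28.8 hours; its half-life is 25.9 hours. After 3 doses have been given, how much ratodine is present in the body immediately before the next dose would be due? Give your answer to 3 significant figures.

The 3 doses were given 86.4, 57.6, 28.8 hours ago.
Total = 584·(1/2)^(86.4/25.9) + 584·(1/2)^(57.6/25.9) + 584·(1/2)^(28.8/25.9)
      = 57.837 + 125.01 + 270.19 ≈ 453.04 mg.

453 mg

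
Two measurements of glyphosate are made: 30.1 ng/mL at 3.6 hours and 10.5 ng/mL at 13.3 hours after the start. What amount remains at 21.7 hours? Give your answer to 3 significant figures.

Over Δt = 13.3 − 3.6 = 9.7 hours, the level fell by a factor of 30.1/10.5 ≈ 2.8667.
n = log₂(2.8667) ≈ 1.5194 half-lives, so t½ = 9.7/1.5194 ≈ 6.3842 hours.
From t = 13.3 to t = 21.7: 10.5 × (1/2)^((21.7−13.3)/6.3842) ≈ 4.218 ng/mL.

4.22 ng/mL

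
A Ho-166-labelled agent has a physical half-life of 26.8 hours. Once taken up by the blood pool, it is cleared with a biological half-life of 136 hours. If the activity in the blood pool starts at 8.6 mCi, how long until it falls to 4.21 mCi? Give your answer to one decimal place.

23.1 hours

1/t_eff = 1/t_phys + 1/t_biol = 1/26.8 + 1/136 = 0.044666 per hour.
t_eff = 26.8 × 136 / (26.8 + 136) ≈ 22.388 hours.
n = log₂(8.6/4.21) ≈ 1.0305; t = 1.0305 × 22.388 ≈ 23.071 hours.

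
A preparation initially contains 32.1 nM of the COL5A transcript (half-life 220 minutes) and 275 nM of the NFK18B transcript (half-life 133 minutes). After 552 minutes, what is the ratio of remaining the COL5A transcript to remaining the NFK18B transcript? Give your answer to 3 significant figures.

COL5A transcript: 32.1 × (1/2)^(552/220) = 32.1 × (1/2)^2.5091 ≈ 5.6389 nM.
NFK18B transcript: 275 × (1/2)^(552/133) = 275 × (1/2)^4.1504 ≈ 15.486 nM.
Ratio ≈ 5.6389 / 15.486 ≈ 0.36412.

0.364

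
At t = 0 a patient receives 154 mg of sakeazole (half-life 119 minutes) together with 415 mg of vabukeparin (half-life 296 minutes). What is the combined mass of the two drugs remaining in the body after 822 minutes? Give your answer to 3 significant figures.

sakeazole: 154 × (1/2)^(822/119) = 154 × (1/2)^6.9076 ≈ 1.2827 mg.
vabukeparin: 415 × (1/2)^(822/296) = 415 × (1/2)^2.777 ≈ 60.545 mg.
Total = 1.2827 + 60.545 ≈ 61.828 mg.

61.8 mg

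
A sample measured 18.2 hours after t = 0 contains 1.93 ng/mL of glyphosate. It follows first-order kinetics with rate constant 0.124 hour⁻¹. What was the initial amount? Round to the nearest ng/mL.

t½ = ln 2 / λ = 0.69315 / 0.124 ≈ 5.5899 hours.
Number of half-lives elapsed: n = 18.2/5.5899 ≈ 3.2559.
A₀ = A × 2^n = 1.93 × 2^3.2559 = 1.93 × 9.5525 ≈ 18.436 ng/mL.

18 ng/mL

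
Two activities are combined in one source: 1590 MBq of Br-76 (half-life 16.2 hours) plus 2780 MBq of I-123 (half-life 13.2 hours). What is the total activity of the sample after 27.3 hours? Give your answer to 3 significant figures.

Br-76: 1590 × (1/2)^(27.3/16.2) = 1590 × (1/2)^1.6852 ≈ 494.43 MBq.
I-123: 2780 × (1/2)^(27.3/13.2) = 2780 × (1/2)^2.0682 ≈ 662.92 MBq.
Total = 494.43 + 662.92 ≈ 1157.3 MBq.

1160 MBq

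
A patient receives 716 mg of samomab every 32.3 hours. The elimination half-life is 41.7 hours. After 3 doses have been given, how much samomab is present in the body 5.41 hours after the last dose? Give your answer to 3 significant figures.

1260 mg

The 3 doses were given 70.01, 37.71, 5.41 hours ago.
Total = 716·(1/2)^(70.01/41.7) + 716·(1/2)^(37.71/41.7) + 716·(1/2)^(5.41/41.7)
      = 223.62 + 382.55 + 654.42 ≈ 1260.6 mg.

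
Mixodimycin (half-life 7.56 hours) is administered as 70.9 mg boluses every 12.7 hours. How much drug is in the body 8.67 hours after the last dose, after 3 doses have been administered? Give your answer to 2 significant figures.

45 mg

The 3 doses were given 34.07, 21.37, 8.67 hours ago.
Total = 70.9·(1/2)^(34.07/7.56) + 70.9·(1/2)^(21.37/7.56) + 70.9·(1/2)^(8.67/7.56)
      = 3.119 + 9.9935 + 32.02 ≈ 45.132 mg.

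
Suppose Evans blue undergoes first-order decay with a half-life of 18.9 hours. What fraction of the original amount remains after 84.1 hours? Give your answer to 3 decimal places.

0.046

n = 84.1/18.9 ≈ 4.4497 half-lives.
Fraction remaining = (1/2)^4.4497 ≈ 0.045761.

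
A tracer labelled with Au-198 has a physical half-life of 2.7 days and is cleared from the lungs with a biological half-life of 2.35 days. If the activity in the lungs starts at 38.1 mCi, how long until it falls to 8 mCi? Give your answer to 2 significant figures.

2.8 days

1/t_eff = 1/t_phys + 1/t_biol = 1/2.7 + 1/2.35 = 0.7959 per day.
t_eff = 2.7 × 2.35 / (2.7 + 2.35) ≈ 1.2564 days.
n = log₂(38.1/8) ≈ 2.2517; t = 2.2517 × 1.2564 ≈ 2.8291 days.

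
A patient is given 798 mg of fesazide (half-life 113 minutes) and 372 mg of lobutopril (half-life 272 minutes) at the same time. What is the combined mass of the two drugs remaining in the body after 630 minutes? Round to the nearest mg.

91 mg

fesazide: 798 × (1/2)^(630/113) = 798 × (1/2)^5.5752 ≈ 16.738 mg.
lobutopril: 372 × (1/2)^(630/272) = 372 × (1/2)^2.3162 ≈ 74.697 mg.
Total = 16.738 + 74.697 ≈ 91.435 mg.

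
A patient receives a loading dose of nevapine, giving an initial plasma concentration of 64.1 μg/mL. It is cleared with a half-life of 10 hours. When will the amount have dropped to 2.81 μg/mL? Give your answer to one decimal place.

Fraction remaining = 2.81/64.1 ≈ 0.043838.
n = log₂(64.1/2.81) = ln(22.811)/ln 2 ≈ 4.5117 half-lives.
t = n × t½ = 4.5117 × 10 ≈ 45.117 hours.

45.1 hours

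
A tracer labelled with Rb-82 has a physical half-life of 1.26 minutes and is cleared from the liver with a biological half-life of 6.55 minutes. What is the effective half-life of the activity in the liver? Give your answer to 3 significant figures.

1/t_eff = 1/t_phys + 1/t_biol = 1/1.26 + 1/6.55 = 0.94632 per minute.
t_eff = 1.26 × 6.55 / (1.26 + 6.55) ≈ 1.0567 minutes.

1.06 minutes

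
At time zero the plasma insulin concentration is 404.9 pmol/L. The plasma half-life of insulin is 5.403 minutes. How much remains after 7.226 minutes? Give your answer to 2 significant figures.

160 pmol/L

Number of half-lives: n = 7.226/5.403 ≈ 1.3374.
Remaining = 404.9 × (1/2)^1.3374 = 404.9 × 0.39573 ≈ 160.23 pmol/L.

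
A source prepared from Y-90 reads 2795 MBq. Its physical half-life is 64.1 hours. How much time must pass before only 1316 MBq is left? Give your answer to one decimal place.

69.7 hours

Fraction remaining = 1316/2795 ≈ 0.47084.
n = log₂(2795/1316) = ln(2.1239)/ln 2 ≈ 1.0867 half-lives.
t = n × t½ = 1.0867 × 64.1 ≈ 69.657 hours.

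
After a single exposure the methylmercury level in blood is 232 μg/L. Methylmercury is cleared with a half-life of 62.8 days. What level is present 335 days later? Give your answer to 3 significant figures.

5.75 μg/L

Number of half-lives: n = 335/62.8 ≈ 5.3344.
Remaining = 232 × (1/2)^5.3344 = 232 × 0.024785 ≈ 5.7501 μg/L.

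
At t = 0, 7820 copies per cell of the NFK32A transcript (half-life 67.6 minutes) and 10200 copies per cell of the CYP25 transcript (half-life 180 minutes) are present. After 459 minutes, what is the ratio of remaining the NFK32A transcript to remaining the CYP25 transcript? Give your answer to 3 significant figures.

NFK32A transcript: 7820 × (1/2)^(459/67.6) = 7820 × (1/2)^6.7899 ≈ 70.669 copies per cell.
CYP25 transcript: 10200 × (1/2)^(459/180) = 10200 × (1/2)^2.55 ≈ 1741.7 copies per cell.
Ratio ≈ 70.669 / 1741.7 ≈ 0.040575.

0.0406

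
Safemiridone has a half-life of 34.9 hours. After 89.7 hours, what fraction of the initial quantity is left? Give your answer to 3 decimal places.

n = 89.7/34.9 ≈ 2.5702 half-lives.
Fraction remaining = (1/2)^2.5702 ≈ 0.16838.

0.168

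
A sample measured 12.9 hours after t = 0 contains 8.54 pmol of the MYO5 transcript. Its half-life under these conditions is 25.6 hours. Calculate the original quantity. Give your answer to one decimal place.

Number of half-lives elapsed: n = 12.9/25.6 ≈ 0.50391.
A₀ = A × 2^n = 8.54 × 2^0.50391 = 8.54 × 1.418 ≈ 12.11 pmol.

12.1 pmol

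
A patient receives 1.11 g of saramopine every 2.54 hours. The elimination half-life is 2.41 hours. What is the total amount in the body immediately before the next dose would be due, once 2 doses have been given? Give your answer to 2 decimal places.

0.79 g

The 2 doses were given 5.08, 2.54 hours ago.
Total = 1.11·(1/2)^(5.08/2.41) + 1.11·(1/2)^(2.54/2.41)
      = 0.25751 + 0.53463 ≈ 0.79214 g.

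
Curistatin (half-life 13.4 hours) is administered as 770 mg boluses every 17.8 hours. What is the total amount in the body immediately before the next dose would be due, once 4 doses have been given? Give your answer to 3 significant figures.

497 mg

The 4 doses were given 71.2, 53.4, 35.6, 17.8 hours ago.
Total = 770·(1/2)^(71.2/13.4) + 770·(1/2)^(53.4/13.4) + 770·(1/2)^(35.6/13.4) + 770·(1/2)^(17.8/13.4)
      = 19.364 + 48.625 + 122.11 + 306.63 ≈ 496.73 mg.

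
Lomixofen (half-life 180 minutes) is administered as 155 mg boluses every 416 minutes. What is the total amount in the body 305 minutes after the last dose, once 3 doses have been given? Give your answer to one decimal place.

59.5 mg

The 3 doses were given 1137, 721, 305 minutes ago.
Total = 155·(1/2)^(1137/180) + 155·(1/2)^(721/180) + 155·(1/2)^(305/180)
      = 1.9446 + 9.6503 + 47.891 ≈ 59.486 mg.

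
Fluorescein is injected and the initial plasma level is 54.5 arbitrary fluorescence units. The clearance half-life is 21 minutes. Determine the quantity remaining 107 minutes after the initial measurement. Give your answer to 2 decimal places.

Number of half-lives: n = 107/21 ≈ 5.0952.
Remaining = 54.5 × (1/2)^5.0952 = 54.5 × 0.029254 ≈ 1.5943 arbitrary fluorescence units.

1.59 arbitrary fluorescence units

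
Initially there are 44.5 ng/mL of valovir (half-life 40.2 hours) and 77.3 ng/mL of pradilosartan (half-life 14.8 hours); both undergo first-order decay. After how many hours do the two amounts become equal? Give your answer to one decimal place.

18.7 hours

Set 44.5·(1/2)^(t/40.2) = 77.3·(1/2)^(t/14.8).
Taking log₂: log₂(44.5/77.3) = t·(1/40.2 − 1/14.8).
log₂(0.57568) = -0.79666; 1/40.2 − 1/14.8 = -0.042692.
t = -0.79666 / -0.042692 ≈ 18.661 hours.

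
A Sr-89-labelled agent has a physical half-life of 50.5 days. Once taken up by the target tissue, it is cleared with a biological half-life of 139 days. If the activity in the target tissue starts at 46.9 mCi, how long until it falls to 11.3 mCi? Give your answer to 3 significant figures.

1/t_eff = 1/t_phys + 1/t_biol = 1/50.5 + 1/139 = 0.026996 per day.
t_eff = 50.5 × 139 / (50.5 + 139) ≈ 37.042 days.
n = log₂(46.9/11.3) ≈ 2.0533; t = 2.0533 × 37.042 ≈ 76.057 days.

76.1 days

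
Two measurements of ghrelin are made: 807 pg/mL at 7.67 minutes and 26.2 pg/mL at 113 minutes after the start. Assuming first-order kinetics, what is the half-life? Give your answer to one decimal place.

21.3 minutes

Over Δt = 113 − 7.67 = 105.33 minutes, the level fell by a factor of 807/26.2 ≈ 30.802.
n = log₂(30.802) ≈ 4.9449 half-lives, so t½ = 105.33/4.9449 ≈ 21.301 minutes.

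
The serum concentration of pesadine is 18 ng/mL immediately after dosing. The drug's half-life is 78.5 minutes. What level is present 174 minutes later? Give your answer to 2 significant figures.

Number of half-lives: n = 174/78.5 ≈ 2.2166.
Remaining = 18 × (1/2)^2.2166 = 18 × 0.21515 ≈ 3.8728 ng/mL.

3.9 ng/mL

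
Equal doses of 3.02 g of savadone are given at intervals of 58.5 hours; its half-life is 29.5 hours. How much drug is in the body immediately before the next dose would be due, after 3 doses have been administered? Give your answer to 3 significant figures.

The 3 doses were given 175.5, 117, 58.5 hours ago.
Total = 3.02·(1/2)^(175.5/29.5) + 3.02·(1/2)^(117/29.5) + 3.02·(1/2)^(58.5/29.5)
      = 0.04888 + 0.19324 + 0.76392 ≈ 1.006 g.

1.01 g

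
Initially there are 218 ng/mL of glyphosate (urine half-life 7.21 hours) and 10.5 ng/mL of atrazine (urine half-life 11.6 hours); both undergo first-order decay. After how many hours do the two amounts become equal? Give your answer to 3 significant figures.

Set 218·(1/2)^(t/7.21) = 10.5·(1/2)^(t/11.6).
Taking log₂: log₂(218/10.5) = t·(1/7.21 − 1/11.6).
log₂(20.762) = 4.3759; 1/7.21 − 1/11.6 = 0.052489.
t = 4.3759 / 0.052489 ≈ 83.367 hours.

83.4 hours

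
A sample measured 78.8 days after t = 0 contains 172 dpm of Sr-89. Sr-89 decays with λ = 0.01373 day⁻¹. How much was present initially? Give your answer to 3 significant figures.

507 dpm

t½ = ln 2 / λ = 0.69315 / 0.01373 ≈ 50.484 days.
Number of half-lives elapsed: n = 78.8/50.484 ≈ 1.5609.
A₀ = A × 2^n = 172 × 2^1.5609 = 172 × 2.9504 ≈ 507.46 dpm.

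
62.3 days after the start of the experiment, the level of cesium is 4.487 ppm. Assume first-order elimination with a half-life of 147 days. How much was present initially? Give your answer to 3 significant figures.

6.02 ppm

Number of half-lives elapsed: n = 62.3/147 ≈ 0.42381.
A₀ = A × 2^n = 4.487 × 2^0.42381 = 4.487 × 1.3415 ≈ 6.0192 ppm.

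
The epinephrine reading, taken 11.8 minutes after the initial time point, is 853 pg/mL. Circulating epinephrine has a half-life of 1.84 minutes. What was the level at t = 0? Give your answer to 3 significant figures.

Number of half-lives elapsed: n = 11.8/1.84 ≈ 6.413.
A₀ = A × 2^n = 853 × 2^6.413 = 853 × 85.215 ≈ 72689 pg/mL.

72700 pg/mL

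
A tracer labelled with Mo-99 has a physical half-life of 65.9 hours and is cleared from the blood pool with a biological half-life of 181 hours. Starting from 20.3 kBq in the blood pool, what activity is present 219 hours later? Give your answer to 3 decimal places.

1/t_eff = 1/t_phys + 1/t_biol = 1/65.9 + 1/181 = 0.020699 per hour.
t_eff = 65.9 × 181 / (65.9 + 181) ≈ 48.311 hours.
Remaining = 20.3 × (1/2)^(219/48.311) = 20.3 × (1/2)^4.5332 ≈ 0.87676 kBq.

0.877 kBq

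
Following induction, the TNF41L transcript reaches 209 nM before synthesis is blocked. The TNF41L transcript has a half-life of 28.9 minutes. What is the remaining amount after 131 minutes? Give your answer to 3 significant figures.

Number of half-lives: n = 131/28.9 ≈ 4.5329.
Remaining = 209 × (1/2)^4.5329 = 209 × 0.043199 ≈ 9.0285 nM.

9.03 nM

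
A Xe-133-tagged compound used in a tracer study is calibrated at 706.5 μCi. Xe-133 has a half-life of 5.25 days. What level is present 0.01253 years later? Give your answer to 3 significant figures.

386 μCi

Convert the elapsed time: 0.01253 years = 4.57345 days.
Number of half-lives: n = 4.57345/5.25 ≈ 0.87113.
Remaining = 706.5 × (1/2)^0.87113 = 706.5 × 0.54672 ≈ 386.26 μCi.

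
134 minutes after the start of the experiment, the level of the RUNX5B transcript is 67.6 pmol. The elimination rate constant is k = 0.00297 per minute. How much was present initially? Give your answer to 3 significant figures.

t½ = ln 2 / k = 0.69315 / 0.00297 ≈ 233.38 minutes.
Number of half-lives elapsed: n = 134/233.38 ≈ 0.57416.
A₀ = A × 2^n = 67.6 × 2^0.57416 = 67.6 × 1.4888 ≈ 100.64 pmol.

101 pmol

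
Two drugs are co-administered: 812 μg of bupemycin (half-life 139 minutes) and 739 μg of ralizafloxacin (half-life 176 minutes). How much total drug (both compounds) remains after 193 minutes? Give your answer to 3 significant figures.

bupemycin: 812 × (1/2)^(193/139) = 812 × (1/2)^1.3885 ≈ 310.16 μg.
ralizafloxacin: 739 × (1/2)^(193/176) = 739 × (1/2)^1.0966 ≈ 345.57 μg.
Total = 310.16 + 345.57 ≈ 655.73 μg.

656 μg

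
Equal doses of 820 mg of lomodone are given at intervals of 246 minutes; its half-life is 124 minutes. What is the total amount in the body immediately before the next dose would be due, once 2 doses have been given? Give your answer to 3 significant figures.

260 mg

The 2 doses were given 492, 246 minutes ago.
Total = 820·(1/2)^(492/124) + 820·(1/2)^(246/124)
      = 52.409 + 207.3 ≈ 259.71 mg.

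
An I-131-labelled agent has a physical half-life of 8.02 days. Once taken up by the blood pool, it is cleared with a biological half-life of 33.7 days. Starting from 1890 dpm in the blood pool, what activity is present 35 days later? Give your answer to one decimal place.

1/t_eff = 1/t_phys + 1/t_biol = 1/8.02 + 1/33.7 = 0.15436 per day.
t_eff = 8.02 × 33.7 / (8.02 + 33.7) ≈ 6.4783 days.
Remaining = 1890 × (1/2)^(35/6.4783) = 1890 × (1/2)^5.4027 ≈ 44.678 dpm.

44.7 dpm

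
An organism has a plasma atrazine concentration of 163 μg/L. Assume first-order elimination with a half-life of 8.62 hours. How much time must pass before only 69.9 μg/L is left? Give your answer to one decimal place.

Fraction remaining = 69.9/163 ≈ 0.42883.
n = log₂(163/69.9) = ln(2.3319)/ln 2 ≈ 1.2215 half-lives.
t = n × t½ = 1.2215 × 8.62 ≈ 10.529 hours.

10.5 hours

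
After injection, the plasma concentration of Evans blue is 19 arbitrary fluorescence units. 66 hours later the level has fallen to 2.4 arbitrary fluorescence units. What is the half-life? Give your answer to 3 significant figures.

A/A₀ = 2.4/19 ≈ 0.12632.
n = log₂(7.9167) ≈ 2.9849 half-lives elapsed in 66 hours.
t½ = 66/2.9849 ≈ 22.111 hours.

22.1 hours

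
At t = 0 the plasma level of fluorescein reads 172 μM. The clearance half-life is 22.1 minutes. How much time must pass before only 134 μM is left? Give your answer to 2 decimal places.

7.96 minutes

Fraction remaining = 134/172 ≈ 0.77907.
n = log₂(172/134) = ln(1.2836)/ln 2 ≈ 0.36018 half-lives.
t = n × t½ = 0.36018 × 22.1 ≈ 7.9599 minutes.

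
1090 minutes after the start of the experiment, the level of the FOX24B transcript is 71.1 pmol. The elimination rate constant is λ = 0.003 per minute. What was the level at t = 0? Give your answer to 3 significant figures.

t½ = ln 2 / λ = 0.69315 / 0.003 ≈ 231.05 minutes.
Number of half-lives elapsed: n = 1090/231.05 ≈ 4.7176.
A₀ = A × 2^n = 71.1 × 2^4.7176 = 71.1 × 26.311 ≈ 1870.7 pmol.

1870 pmol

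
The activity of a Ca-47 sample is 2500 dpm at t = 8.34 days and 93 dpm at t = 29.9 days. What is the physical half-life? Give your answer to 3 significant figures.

Over Δt = 29.9 − 8.34 = 21.56 days, the level fell by a factor of 2500/93 ≈ 26.882.
n = log₂(26.882) ≈ 4.7486 half-lives, so t½ = 21.56/4.7486 ≈ 4.5403 days.

4.54 days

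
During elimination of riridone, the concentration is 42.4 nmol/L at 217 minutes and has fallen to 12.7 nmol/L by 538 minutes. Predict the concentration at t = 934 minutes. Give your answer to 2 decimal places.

Over Δt = 538 − 217 = 321 minutes, the level fell by a factor of 42.4/12.7 ≈ 3.3386.
n = log₂(3.3386) ≈ 1.7392 half-lives, so t½ = 321/1.7392 ≈ 184.56 minutes.
From t = 538 to t = 934: 12.7 × (1/2)^((934−538)/184.56) ≈ 2.8702 nmol/L.

2.87 nmol/L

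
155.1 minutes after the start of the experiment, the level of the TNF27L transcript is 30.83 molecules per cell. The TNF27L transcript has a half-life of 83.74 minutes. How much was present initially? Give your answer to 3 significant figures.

Number of half-lives elapsed: n = 155.1/83.74 ≈ 1.8522.
A₀ = A × 2^n = 30.83 × 2^1.8522 = 30.83 × 3.6104 ≈ 111.31 molecules per cell.

111 molecules per cell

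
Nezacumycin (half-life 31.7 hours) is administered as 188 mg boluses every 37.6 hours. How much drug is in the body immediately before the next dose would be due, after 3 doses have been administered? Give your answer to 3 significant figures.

The 3 doses were given 112.8, 75.2, 37.6 hours ago.
Total = 188·(1/2)^(112.8/31.7) + 188·(1/2)^(75.2/31.7) + 188·(1/2)^(37.6/31.7)
      = 15.958 + 36.311 + 82.623 ≈ 134.89 mg.

135 mg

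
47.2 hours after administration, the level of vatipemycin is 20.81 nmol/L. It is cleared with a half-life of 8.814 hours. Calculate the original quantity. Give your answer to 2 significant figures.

Number of half-lives elapsed: n = 47.2/8.814 ≈ 5.3551.
A₀ = A × 2^n = 20.81 × 2^5.3551 = 20.81 × 40.931 ≈ 851.77 nmol/L.

850 nmol/L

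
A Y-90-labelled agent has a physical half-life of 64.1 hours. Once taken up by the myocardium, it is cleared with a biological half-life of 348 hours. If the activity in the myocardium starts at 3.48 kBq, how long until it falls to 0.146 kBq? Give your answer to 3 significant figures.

1/t_eff = 1/t_phys + 1/t_biol = 1/64.1 + 1/348 = 0.018474 per hour.
t_eff = 64.1 × 348 / (64.1 + 348) ≈ 54.13 hours.
n = log₂(3.48/0.146) ≈ 4.575; t = 4.575 × 54.13 ≈ 247.65 hours.

248 hours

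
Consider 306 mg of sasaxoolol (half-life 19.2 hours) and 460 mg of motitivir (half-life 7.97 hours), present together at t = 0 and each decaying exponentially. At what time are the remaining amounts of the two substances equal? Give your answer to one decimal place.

8.0 hours

Set 306·(1/2)^(t/19.2) = 460·(1/2)^(t/7.97).
Taking log₂: log₂(306/460) = t·(1/19.2 − 1/7.97).
log₂(0.66522) = -0.5881; 1/19.2 − 1/7.97 = -0.073387.
t = -0.5881 / -0.073387 ≈ 8.0137 hours.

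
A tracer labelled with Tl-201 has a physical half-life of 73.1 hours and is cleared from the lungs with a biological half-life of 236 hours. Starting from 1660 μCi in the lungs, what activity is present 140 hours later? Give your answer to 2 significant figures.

1/t_eff = 1/t_phys + 1/t_biol = 1/73.1 + 1/236 = 0.017917 per hour.
t_eff = 73.1 × 236 / (73.1 + 236) ≈ 55.812 hours.
Remaining = 1660 × (1/2)^(140/55.812) = 1660 × (1/2)^2.5084 ≈ 291.74 μCi.

290 μCi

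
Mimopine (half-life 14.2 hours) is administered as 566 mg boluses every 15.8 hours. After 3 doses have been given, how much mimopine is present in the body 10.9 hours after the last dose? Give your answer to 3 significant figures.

The 3 doses were given 42.5, 26.7, 10.9 hours ago.
Total = 566·(1/2)^(42.5/14.2) + 566·(1/2)^(26.7/14.2) + 566·(1/2)^(10.9/14.2)
      = 71.096 + 153.74 + 332.46 ≈ 557.3 mg.

557 mg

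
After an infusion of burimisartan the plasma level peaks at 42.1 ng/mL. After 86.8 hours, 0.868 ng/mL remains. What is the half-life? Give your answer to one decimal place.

A/A₀ = 0.868/42.1 ≈ 0.020618.
n = log₂(48.502) ≈ 5.6 half-lives elapsed in 86.8 hours.
t½ = 86.8/5.6 ≈ 15.5 hours.

15.5 hours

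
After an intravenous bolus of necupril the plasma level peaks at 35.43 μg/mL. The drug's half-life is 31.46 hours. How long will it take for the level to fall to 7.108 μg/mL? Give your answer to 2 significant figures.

73 hours

Fraction remaining = 7.108/35.43 ≈ 0.20062.
n = log₂(35.43/7.108) = ln(4.9845)/ln 2 ≈ 2.3175 half-lives.
t = n × t½ = 2.3175 × 31.46 ≈ 72.907 hours.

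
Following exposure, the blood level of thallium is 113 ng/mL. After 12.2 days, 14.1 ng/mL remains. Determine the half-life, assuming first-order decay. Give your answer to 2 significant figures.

4.1 days

A/A₀ = 14.1/113 ≈ 0.12478.
n = log₂(8.0142) ≈ 3.0026 half-lives elapsed in 12.2 days.
t½ = 12.2/3.0026 ≈ 4.0632 days.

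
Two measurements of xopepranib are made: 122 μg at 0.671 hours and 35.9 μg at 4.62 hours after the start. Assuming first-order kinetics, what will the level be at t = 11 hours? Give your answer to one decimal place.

5.0 μg

Over Δt = 4.62 − 0.671 = 3.949 hours, the level fell by a factor of 122/35.9 ≈ 3.3983.
n = log₂(3.3983) ≈ 1.7648 half-lives, so t½ = 3.949/1.7648 ≈ 2.2376 hours.
From t = 4.62 to t = 11: 35.9 × (1/2)^((11−4.62)/2.2376) ≈ 4.9749 μg.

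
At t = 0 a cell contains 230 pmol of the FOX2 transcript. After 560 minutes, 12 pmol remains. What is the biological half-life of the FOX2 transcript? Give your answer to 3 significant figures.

A/A₀ = 12/230 ≈ 0.052174.
n = log₂(19.167) ≈ 4.2605 half-lives elapsed in 560 minutes.
t½ = 560/4.2605 ≈ 131.44 minutes.

131 minutes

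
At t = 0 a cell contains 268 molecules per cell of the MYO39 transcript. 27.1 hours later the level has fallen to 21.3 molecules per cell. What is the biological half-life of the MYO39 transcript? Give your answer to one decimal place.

A/A₀ = 21.3/268 ≈ 0.079478.
n = log₂(12.582) ≈ 3.6533 half-lives elapsed in 27.1 hours.
t½ = 27.1/3.6533 ≈ 7.4179 hours.

7.4 hours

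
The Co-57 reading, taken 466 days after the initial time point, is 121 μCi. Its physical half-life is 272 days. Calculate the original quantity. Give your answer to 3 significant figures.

397 μCi

Number of half-lives elapsed: n = 466/272 ≈ 1.7132.
A₀ = A × 2^n = 121 × 2^1.7132 = 121 × 3.279 ≈ 396.75 μCi.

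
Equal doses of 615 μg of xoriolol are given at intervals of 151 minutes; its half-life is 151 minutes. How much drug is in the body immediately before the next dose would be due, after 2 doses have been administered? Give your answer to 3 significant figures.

461 μg

The 2 doses were given 302, 151 minutes ago.
Total = 615·(1/2)^(302/151) + 615·(1/2)^(151/151)
      = 153.75 + 307.5 ≈ 461.25 μg.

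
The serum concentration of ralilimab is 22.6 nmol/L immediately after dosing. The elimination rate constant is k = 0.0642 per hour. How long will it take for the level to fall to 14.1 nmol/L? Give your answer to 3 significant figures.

7.35 hours

t½ = ln 2 / k = 0.69315 / 0.0642 ≈ 10.797 hours.
Fraction remaining = 14.1/22.6 ≈ 0.62389.
n = log₂(22.6/14.1) = ln(1.6028)/ln 2 ≈ 0.68063 half-lives.
t = n × t½ = 0.68063 × 10.797 ≈ 7.3485 hours.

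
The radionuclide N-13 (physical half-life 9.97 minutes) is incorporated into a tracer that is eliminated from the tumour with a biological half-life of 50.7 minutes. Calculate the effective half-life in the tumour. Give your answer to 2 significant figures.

8.3 minutes

1/t_eff = 1/t_phys + 1/t_biol = 1/9.97 + 1/50.7 = 0.12002 per minute.
t_eff = 9.97 × 50.7 / (9.97 + 50.7) ≈ 8.3316 minutes.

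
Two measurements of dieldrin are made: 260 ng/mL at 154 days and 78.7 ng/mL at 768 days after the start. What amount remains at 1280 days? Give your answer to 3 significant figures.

29.1 ng/mL

Over Δt = 768 − 154 = 614 days, the level fell by a factor of 260/78.7 ≈ 3.3037.
n = log₂(3.3037) ≈ 1.7241 half-lives, so t½ = 614/1.7241 ≈ 356.13 days.
From t = 768 to t = 1280: 78.7 × (1/2)^((1280−768)/356.13) ≈ 29.053 ng/mL.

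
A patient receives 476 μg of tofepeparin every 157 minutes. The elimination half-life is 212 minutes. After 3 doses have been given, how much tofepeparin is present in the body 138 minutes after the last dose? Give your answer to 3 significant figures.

The 3 doses were given 452, 295, 138 minutes ago.
Total = 476·(1/2)^(452/212) + 476·(1/2)^(295/212) + 476·(1/2)^(138/212)
      = 108.59 + 181.43 + 303.15 ≈ 593.17 μg.

593 μg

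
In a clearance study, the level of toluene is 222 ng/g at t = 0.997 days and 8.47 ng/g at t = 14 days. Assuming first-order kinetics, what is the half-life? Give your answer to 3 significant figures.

2.76 days

Over Δt = 14 − 0.997 = 13.003 days, the level fell by a factor of 222/8.47 ≈ 26.21.
n = log₂(26.21) ≈ 4.7121 half-lives, so t½ = 13.003/4.7121 ≈ 2.7595 days.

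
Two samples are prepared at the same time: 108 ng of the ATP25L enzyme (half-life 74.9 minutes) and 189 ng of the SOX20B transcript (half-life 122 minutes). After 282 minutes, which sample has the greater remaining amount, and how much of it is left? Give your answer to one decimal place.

ATP25L enzyme: 108 × (1/2)^3.765 ≈ 7.944 ng.
SOX20B transcript: 189 × (1/2)^2.3115 ≈ 38.075 ng.
SOX20B transcript has more remaining, at ≈ 38.075 ng.

SOX20B transcript, 38.1 ng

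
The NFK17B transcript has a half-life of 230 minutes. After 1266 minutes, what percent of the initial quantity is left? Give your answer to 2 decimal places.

2.20%

n = 1266/230 ≈ 5.5043 half-lives.
Fraction remaining = (1/2)^5.5043 ≈ 0.022031, i.e. 2.2031%.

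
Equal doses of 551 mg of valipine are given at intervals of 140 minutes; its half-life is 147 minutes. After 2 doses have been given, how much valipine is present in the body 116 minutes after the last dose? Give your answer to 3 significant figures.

484 mg

The 2 doses were given 256, 116 minutes ago.
Total = 551·(1/2)^(256/147) + 551·(1/2)^(116/147)
      = 164.78 + 318.86 ≈ 483.64 mg.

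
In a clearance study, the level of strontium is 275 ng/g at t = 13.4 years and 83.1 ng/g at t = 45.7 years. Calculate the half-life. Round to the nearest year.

Over Δt = 45.7 − 13.4 = 32.3 years, the level fell by a factor of 275/83.1 ≈ 3.3093.
n = log₂(3.3093) ≈ 1.7265 half-lives, so t½ = 32.3/1.7265 ≈ 18.708 years.

19 years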